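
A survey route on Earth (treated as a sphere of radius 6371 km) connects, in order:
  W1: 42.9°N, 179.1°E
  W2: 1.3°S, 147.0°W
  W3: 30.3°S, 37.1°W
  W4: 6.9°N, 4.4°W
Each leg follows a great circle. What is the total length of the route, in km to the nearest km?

Leg W1→W2: central angle 0.9367 rad, distance 5968.0 km.
Leg W2→W3: central angle 1.8570 rad, distance 11831.3 km.
Leg W3→W4: central angle 0.8491 rad, distance 5409.4 km.
Total: 5968.0 + 11831.3 + 5409.4 ≈ 23209 km.

23209 km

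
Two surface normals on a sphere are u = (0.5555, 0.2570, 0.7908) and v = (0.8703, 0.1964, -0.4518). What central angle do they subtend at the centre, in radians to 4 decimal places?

u·v = 0.1766; |u| = 1.0000, |v| = 1.0001.
cos θ = (u·v)/(|u||v|) = 0.1766, so θ = 1.3932 rad.

1.3932 rad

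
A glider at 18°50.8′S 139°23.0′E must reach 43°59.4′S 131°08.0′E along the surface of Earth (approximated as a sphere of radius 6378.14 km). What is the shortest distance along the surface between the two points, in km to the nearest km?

With latitudes φ₁ = -18.847°, φ₂ = -43.990° and longitude difference Δλ = -8.250°:
cos c = sin φ₁ sin φ₂ + cos φ₁ cos φ₂ cos Δλ = (-0.3230)(-0.6945) + (0.9464)(0.7195)(0.9897) = 0.89820,
so c = arccos(0.89820) = 0.45514 rad.
Distance = R·c = 6378.14 × 0.4551 ≈ 2903 km.

2903 km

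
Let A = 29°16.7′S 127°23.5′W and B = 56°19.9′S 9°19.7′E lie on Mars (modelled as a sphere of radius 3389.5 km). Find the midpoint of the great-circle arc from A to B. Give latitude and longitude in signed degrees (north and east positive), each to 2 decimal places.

-65.46°, -88.35°

The central angle between A and B is δ = 1.5158 rad.
With f = 0.5, the slerp weights are sin((1−f)δ)/sin δ = 0.6884 and sin(fδ)/sin δ = 0.6884.
Weighted sum of the unit vectors: (0.6884)·(-0.5297,-0.6930,-0.4891) + (0.6884)·(0.5471,0.0899,-0.8323) = (0.0120, -0.4152, -0.9096).
Converting back: φ = atan2(z, √(x²+y²)) = -65.46°, λ = atan2(y, x) = -88.35°.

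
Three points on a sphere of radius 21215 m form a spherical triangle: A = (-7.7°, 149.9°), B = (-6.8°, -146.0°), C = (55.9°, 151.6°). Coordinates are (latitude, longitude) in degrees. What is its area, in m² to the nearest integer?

335319443 m²

Side lengths (central angles): a = 1.4102, b = 1.1103, c = 1.1089 rad; semiperimeter s = 1.8147.
By l'Huilier's theorem, tan(E/4) = √[tan(s/2) tan((s−a)/2) tan((s−b)/2) tan((s−c)/2)], giving spherical excess E = 0.7450 rad.
Area = E·R² = 0.7450 × (21215)² ≈ 335319443 m².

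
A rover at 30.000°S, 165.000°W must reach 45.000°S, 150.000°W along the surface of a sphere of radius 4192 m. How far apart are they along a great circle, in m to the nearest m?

Let φ₁ = -0.5236 rad, φ₂ = -0.7854 rad, and Δλ = 0.2618 rad.
cos c = sin φ₁ sin φ₂ + cos φ₁ cos φ₂ cos Δλ = (-0.5000)(-0.7071) + (0.8660)(0.7071)(0.9659) = 0.94506,
so c = arccos(0.94506) = 0.33302 rad.
Distance = R·c = 4192 × 0.3330 ≈ 1396 m.

1396 m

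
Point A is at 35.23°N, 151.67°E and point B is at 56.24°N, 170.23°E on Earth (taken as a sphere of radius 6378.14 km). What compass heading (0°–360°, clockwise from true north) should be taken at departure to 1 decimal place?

With φ₁ = 0.6149, φ₂ = 0.9816, Δλ = 0.3239 rad, the forward-azimuth formula gives
θ = atan2( sin Δλ cos φ₂ , cos φ₁ sin φ₂ − sin φ₁ cos φ₂ cos Δλ ) = atan2(0.1769, 0.3752) = 25.24°.
So the initial bearing is 25.2°.

25.2°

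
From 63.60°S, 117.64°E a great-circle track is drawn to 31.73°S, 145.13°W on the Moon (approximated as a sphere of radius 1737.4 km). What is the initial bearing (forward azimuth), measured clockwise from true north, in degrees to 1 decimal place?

111.3°

Δλ = 97.230° = 1.6970 rad.
y = sin Δλ · cos φ₂ = (0.9920)(0.8505) = 0.8438
x = cos φ₁ sin φ₂ − sin φ₁ cos φ₂ cos Δλ = (0.4446)(-0.5259) − (-0.8957)(0.8505)(-0.1259) = -0.3297
θ = atan2(y, x) = 111.34°, so the bearing is 111.3°.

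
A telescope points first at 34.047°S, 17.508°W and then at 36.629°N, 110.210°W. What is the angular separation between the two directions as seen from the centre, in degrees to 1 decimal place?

Let φ₁ = -0.5942 rad, φ₂ = 0.6393 rad, and Δλ = -1.6180 rad.
cos c = sin φ₁ sin φ₂ + cos φ₁ cos φ₂ cos Δλ = (-0.5599)(0.5966) + (0.8286)(0.8025)(-0.0471) = -0.36538,
so c = arccos(-0.36538) = 1.94484 rad.
So the angular separation is 111.4°.

111.4°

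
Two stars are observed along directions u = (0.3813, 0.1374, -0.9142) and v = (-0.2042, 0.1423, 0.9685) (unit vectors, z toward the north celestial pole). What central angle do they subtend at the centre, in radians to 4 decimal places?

u·v = -0.9437; |u| = 1.0000, |v| = 1.0000.
cos θ = (u·v)/(|u||v|) = -0.9437, so θ = 2.8045 rad.

2.8045 rad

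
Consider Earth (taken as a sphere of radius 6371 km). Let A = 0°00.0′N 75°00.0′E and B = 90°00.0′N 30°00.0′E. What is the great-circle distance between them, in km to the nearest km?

With latitudes φ₁ = 0.000°, φ₂ = 90.000° and longitude difference Δλ = -45.000°:
cos c = sin φ₁ sin φ₂ + cos φ₁ cos φ₂ cos Δλ = (0.0000)(1.0000) + (1.0000)(0.0000)(0.7071) = 0.00000,
so c = arccos(0.00000) = 1.57080 rad.
Distance = R·c = 6371 × 1.5708 ≈ 10008 km.

10008 km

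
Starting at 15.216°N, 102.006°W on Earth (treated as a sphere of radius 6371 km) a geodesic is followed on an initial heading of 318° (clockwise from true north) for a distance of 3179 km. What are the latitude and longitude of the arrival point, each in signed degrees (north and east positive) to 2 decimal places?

35.00°, -125.02°

Angular distance δ = d/R = 3179/6371 = 0.49898 rad; initial bearing θ = 5.5501 rad.
sin φ₂ = sin φ₁ cos δ + cos φ₁ sin δ cos θ = (0.2625)(0.8781) + (0.9649)(0.4785)(0.7431) = 0.5736, so φ₂ = 35.00°.
Δλ = atan2(sin θ sin δ cos φ₁, cos δ − sin φ₁ sin φ₂) = atan2(-0.3090, 0.7275) = -23.011°.
λ₂ = -102.006° − 23.011° = -125.02°.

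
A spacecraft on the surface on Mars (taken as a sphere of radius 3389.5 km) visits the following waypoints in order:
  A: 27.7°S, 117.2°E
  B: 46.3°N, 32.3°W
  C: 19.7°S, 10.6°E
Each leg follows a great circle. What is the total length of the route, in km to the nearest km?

Leg A→B: central angle 2.6122 rad, distance 8854.1 km.
Leg B→C: central angle 1.3359 rad, distance 4527.9 km.
Total: 8854.1 + 4527.9 ≈ 13382 km.

13382 km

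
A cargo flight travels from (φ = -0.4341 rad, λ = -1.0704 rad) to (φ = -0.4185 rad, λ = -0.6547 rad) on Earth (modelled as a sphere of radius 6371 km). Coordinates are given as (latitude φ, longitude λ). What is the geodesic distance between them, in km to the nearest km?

Let φ₁ = -0.4341 rad, φ₂ = -0.4185 rad, and Δλ = 0.4157 rad.
cos c = sin φ₁ sin φ₂ + cos φ₁ cos φ₂ cos Δλ = (-0.4206)(-0.4064) + (0.9072)(0.9137)(0.9148) = 0.92928,
so c = arccos(0.92928) = 0.37834 rad.
Distance = R·c = 6371 × 0.3783 ≈ 2410 km.

2410 km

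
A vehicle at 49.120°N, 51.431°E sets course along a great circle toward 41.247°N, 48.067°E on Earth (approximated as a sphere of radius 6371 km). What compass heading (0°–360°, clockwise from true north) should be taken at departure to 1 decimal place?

Δλ = -3.364° = -0.0587 rad.
y = sin Δλ · cos φ₂ = (-0.0587)(0.7519) = -0.0441
x = cos φ₁ sin φ₂ − sin φ₁ cos φ₂ cos Δλ = (0.6545)(0.6593) − (0.7561)(0.7519)(0.9983) = -0.1360
θ = atan2(y, x) = -162.03°; adding 360° gives 198.0°.

198.0°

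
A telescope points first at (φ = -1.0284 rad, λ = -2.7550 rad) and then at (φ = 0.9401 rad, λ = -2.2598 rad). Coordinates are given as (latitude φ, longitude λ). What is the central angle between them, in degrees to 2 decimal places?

In radians: φ₁ = -1.0284, φ₂ = 0.9401, Δλ = 28.373° = 0.4952 rad.
cos c = sin φ₁ sin φ₂ + cos φ₁ cos φ₂ cos Δλ = (-0.8565)(0.8076) + (0.5162)(0.5897)(0.8799) = -0.42387,
so c = arccos(-0.42387) = 2.00851 rad.
So the angular separation is 115.08°.

115.08°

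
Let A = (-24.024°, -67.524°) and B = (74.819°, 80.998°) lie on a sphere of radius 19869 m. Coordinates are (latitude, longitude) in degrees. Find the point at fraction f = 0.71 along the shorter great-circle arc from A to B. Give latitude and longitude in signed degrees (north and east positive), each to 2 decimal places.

Central angle δ = 2.2104 rad. Interpolating on the sphere with fraction f = 0.71:
P = [sin((1−f)δ)·A + sin(fδ)·B] / sin δ = 0.7454·A + 1.2464·B in Cartesian coordinates,
giving P = (0.3113, -0.3067, 0.8994), i.e. latitude 64.09°, longitude -44.57°.

64.09°, -44.57°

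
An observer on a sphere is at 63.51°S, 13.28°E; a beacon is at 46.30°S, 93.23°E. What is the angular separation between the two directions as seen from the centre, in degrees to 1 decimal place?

45.5°

With latitudes φ₁ = -63.510°, φ₂ = -46.300° and longitude difference Δλ = 79.950°:
Haversine: a = sin²(Δφ/2) + cos φ₁ cos φ₂ sin²(Δλ/2) = 0.0224 + (0.4460)(0.6909)(0.4127) = 0.14958.
Central angle c = 2·arcsin(√a) = 0.79422 rad.
So the angular separation is 45.5°.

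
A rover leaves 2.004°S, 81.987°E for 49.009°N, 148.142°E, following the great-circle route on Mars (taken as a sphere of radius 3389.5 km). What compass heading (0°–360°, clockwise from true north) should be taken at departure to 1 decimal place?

38.2°

With φ₁ = -0.0350, φ₂ = 0.8554, Δλ = 1.1546 rad, the forward-azimuth formula gives
θ = atan2( sin Δλ cos φ₂ , cos φ₁ sin φ₂ − sin φ₁ cos φ₂ cos Δλ ) = atan2(0.6000, 0.7636) = 38.16°.
So the initial bearing is 38.2°.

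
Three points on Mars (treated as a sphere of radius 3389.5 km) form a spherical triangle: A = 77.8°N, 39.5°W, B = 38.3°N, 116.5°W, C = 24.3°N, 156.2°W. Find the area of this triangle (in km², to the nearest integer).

3354372 km²

Side lengths (central angles): a = 0.6345, b = 1.2496, c = 0.8723 rad; semiperimeter s = 1.3782.
By l'Huilier's theorem, tan(E/4) = √[tan(s/2) tan((s−a)/2) tan((s−b)/2) tan((s−c)/2)], giving spherical excess E = 0.2920 rad.
Area = E·R² = 0.2920 × (3389.5)² ≈ 3354372 km².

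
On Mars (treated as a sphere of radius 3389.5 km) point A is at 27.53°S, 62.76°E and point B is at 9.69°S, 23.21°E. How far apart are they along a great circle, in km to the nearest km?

With latitudes φ₁ = -27.530°, φ₂ = -9.690° and longitude difference Δλ = -39.550°:
cos c = sin φ₁ sin φ₂ + cos φ₁ cos φ₂ cos Δλ = (-0.4622)(-0.1683) + (0.8868)(0.9857)(0.7711) = 0.75180,
so c = arccos(0.75180) = 0.72000 rad.
Distance = R·c = 3389.5 × 0.7200 ≈ 2440 km.

2440 km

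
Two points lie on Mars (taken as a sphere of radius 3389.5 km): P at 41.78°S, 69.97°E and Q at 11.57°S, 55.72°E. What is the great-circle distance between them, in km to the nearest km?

1933 km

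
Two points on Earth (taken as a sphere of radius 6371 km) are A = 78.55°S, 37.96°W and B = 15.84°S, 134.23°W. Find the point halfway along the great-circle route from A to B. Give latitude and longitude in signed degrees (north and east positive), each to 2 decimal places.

The central angle between A and B is δ = 1.3216 rad.
With f = 0.5, the slerp weights are sin((1−f)δ)/sin δ = 0.6333 and sin(fδ)/sin δ = 0.6333.
Weighted sum of the unit vectors: (0.6333)·(0.1565,-0.1221,-0.9801) + (0.6333)·(-0.6711,-0.6893,-0.2730) = (-0.3259, -0.5139, -0.7936).
Converting back: φ = atan2(z, √(x²+y²)) = -52.52°, λ = atan2(y, x) = -122.38°.

-52.52°, -122.38°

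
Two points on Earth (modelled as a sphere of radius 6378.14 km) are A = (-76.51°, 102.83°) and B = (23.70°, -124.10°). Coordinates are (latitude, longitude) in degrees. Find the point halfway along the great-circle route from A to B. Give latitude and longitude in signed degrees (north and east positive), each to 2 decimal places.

-36.34°, -136.80°

Central angle δ = 2.1373 rad. Interpolating on the sphere with fraction f = 0.5:
P = [sin((1−f)δ)·A + sin(fδ)·B] / sin δ = 1.0389·A + 1.0389·B in Cartesian coordinates,
giving P = (-0.5871, -0.5514, -0.5926), i.e. latitude -36.34°, longitude -136.80°.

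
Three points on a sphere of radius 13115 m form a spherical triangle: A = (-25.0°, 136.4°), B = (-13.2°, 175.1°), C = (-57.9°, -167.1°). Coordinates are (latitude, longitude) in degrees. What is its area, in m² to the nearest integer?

Side lengths (central angles): a = 0.8148, b = 0.8972, c = 0.6679 rad; semiperimeter s = 1.1899.
By l'Huilier's theorem, tan(E/4) = √[tan(s/2) tan((s−a)/2) tan((s−b)/2) tan((s−c)/2)], giving spherical excess E = 0.2840 rad.
Area = E·R² = 0.2840 × (13115)² ≈ 48850430 m².

48850430 m²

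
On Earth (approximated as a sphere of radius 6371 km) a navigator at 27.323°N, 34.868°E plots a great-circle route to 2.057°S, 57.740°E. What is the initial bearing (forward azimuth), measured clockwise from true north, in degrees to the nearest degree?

139°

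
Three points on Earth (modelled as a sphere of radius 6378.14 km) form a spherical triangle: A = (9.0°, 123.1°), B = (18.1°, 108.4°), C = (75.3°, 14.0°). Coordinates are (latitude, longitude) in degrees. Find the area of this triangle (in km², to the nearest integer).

Side lengths (central angles): a = 1.2849, b = 1.5014, c = 0.2954 rad; semiperimeter s = 1.5409.
By l'Huilier's theorem, tan(E/4) = √[tan(s/2) tan((s−a)/2) tan((s−b)/2) tan((s−c)/2)], giving spherical excess E = 0.1681 rad.
Area = E·R² = 0.1681 × (6378.14)² ≈ 6839486 km².

6839486 km²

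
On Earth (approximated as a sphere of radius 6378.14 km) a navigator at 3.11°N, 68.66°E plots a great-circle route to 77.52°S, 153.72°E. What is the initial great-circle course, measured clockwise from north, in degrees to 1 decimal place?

167.6°

With φ₁ = 0.0543, φ₂ = -1.3530, Δλ = 1.4846 rad, the forward-azimuth formula gives
θ = atan2( sin Δλ cos φ₂ , cos φ₁ sin φ₂ − sin φ₁ cos φ₂ cos Δλ ) = atan2(0.2153, -0.9759) = 167.56°.
So the initial bearing is 167.6°.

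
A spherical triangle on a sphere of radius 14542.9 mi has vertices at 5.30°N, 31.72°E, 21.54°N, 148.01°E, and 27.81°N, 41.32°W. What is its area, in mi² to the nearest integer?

Side lengths (central angles): a = 2.2660, b = 1.2661, c = 1.9566 rad; semiperimeter s = 2.7444.
By l'Huilier's theorem, tan(E/4) = √[tan(s/2) tan((s−a)/2) tan((s−b)/2) tan((s−c)/2)], giving spherical excess E = 2.3817 rad.
Area = E·R² = 2.3817 × (14542.9)² ≈ 503721969 mi².

503721969 mi²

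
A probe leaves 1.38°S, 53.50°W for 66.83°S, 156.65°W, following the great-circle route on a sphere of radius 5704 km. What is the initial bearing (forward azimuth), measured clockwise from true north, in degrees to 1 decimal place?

202.6°

With φ₁ = -0.0241, φ₂ = -1.1664, Δλ = -1.8003 rad, the forward-azimuth formula gives
θ = atan2( sin Δλ cos φ₂ , cos φ₁ sin φ₂ − sin φ₁ cos φ₂ cos Δλ ) = atan2(-0.3831, -0.9212) = -157.42°.
Adding 360° brings this into [0°, 360°): 202.6°.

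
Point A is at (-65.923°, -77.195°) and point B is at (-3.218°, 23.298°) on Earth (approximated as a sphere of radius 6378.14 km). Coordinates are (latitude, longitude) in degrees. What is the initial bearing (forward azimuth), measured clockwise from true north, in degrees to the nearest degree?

101°

With φ₁ = -1.1506, φ₂ = -0.0562, Δλ = 1.7539 rad, the forward-azimuth formula gives
θ = atan2( sin Δλ cos φ₂ , cos φ₁ sin φ₂ − sin φ₁ cos φ₂ cos Δλ ) = atan2(0.9817, -0.1889) = 100.89°.
So the initial bearing is 101°.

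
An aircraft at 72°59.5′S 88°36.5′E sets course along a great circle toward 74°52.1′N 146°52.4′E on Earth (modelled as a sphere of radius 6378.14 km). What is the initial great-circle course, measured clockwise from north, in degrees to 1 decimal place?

28.2°

With φ₁ = -1.2739, φ₂ = 1.3067, Δλ = 1.0169 rad, the forward-azimuth formula gives
θ = atan2( sin Δλ cos φ₂ , cos φ₁ sin φ₂ − sin φ₁ cos φ₂ cos Δλ ) = atan2(0.2220, 0.4137) = 28.22°.
So the initial bearing is 28.2°.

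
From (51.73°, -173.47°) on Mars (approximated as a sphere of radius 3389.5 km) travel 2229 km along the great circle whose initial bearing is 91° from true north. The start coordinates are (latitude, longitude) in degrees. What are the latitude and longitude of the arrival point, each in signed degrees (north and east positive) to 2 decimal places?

37.93°, -122.68°

Angular distance δ = d/R = 2229/3389.5 = 0.65762 rad; initial bearing θ = 1.5882 rad.
sin φ₂ = sin φ₁ cos δ + cos φ₁ sin δ cos θ = (0.7851)(0.7914) + (0.6194)(0.6112)(-0.0175) = 0.6148, so φ₂ = 37.93°.
Δλ = atan2(sin θ sin δ cos φ₁, cos δ − sin φ₁ sin φ₂) = atan2(0.3785, 0.3088) = 50.792°.
λ₂ = -173.470° + 50.792° = -122.68°.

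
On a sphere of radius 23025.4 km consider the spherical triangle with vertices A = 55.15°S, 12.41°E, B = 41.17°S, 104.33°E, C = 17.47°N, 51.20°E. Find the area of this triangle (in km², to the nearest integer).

Side lengths (central angles): a = 1.3354, b = 1.3913, c = 1.0171 rad; semiperimeter s = 1.8719.
By l'Huilier's theorem, tan(E/4) = √[tan(s/2) tan((s−a)/2) tan((s−b)/2) tan((s−c)/2)], giving spherical excess E = 0.8053 rad.
Area = E·R² = 0.8053 × (23025.4)² ≈ 426959509 km².

426959509 km²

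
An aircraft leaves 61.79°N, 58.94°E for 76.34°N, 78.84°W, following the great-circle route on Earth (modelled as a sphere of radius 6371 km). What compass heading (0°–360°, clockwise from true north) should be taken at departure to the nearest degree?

345°

Δλ = -137.780° = -2.4047 rad.
y = sin Δλ · cos φ₂ = (-0.6720)(0.2362) = -0.1587
x = cos φ₁ sin φ₂ − sin φ₁ cos φ₂ cos Δλ = (0.4727)(0.9717) − (0.8812)(0.2362)(-0.7406) = 0.6135
θ = atan2(y, x) = -14.50°; adding 360° gives 345°.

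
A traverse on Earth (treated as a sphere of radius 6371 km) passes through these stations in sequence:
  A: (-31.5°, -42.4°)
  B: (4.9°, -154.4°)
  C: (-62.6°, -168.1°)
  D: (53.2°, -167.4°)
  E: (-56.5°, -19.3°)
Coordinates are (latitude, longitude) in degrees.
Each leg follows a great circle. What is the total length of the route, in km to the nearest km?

Leg A→B: central angle 1.9421 rad, distance 12373.4 km.
Leg B→C: central angle 1.1922 rad, distance 7595.4 km.
Leg C→D: central angle 2.0211 rad, distance 12876.5 km.
Leg D→E: central angle 2.8190 rad, distance 17959.7 km.
Total: 12373.4 + 7595.4 + 12876.5 + 17959.7 ≈ 50805 km.

50805 km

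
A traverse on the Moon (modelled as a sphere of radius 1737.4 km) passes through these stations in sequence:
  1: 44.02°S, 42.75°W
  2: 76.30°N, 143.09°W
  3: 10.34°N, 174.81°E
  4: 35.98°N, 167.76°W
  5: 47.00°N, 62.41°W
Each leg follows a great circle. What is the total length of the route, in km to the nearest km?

Leg 1→2: central angle 2.3542 rad, distance 4090.2 km.
Leg 2→3: central angle 1.2162 rad, distance 2112.9 km.
Leg 3→4: central angle 0.5257 rad, distance 913.3 km.
Leg 4→5: central angle 1.2833 rad, distance 2229.6 km.
Total: 4090.2 + 2112.9 + 913.3 + 2229.6 ≈ 9346 km.

9346 km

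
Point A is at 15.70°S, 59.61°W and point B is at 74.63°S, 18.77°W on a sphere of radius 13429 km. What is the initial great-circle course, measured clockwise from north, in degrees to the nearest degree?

Δλ = 40.840° = 0.7128 rad.
y = sin Δλ · cos φ₂ = (0.6539)(0.2651) = 0.1733
x = cos φ₁ sin φ₂ − sin φ₁ cos φ₂ cos Δλ = (0.9627)(-0.9642) − (-0.2706)(0.2651)(0.7565) = -0.8740
θ = atan2(y, x) = 168.78°, so the bearing is 169°.

169°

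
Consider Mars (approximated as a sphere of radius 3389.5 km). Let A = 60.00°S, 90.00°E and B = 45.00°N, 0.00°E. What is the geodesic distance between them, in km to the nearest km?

Let φ₁ = -1.0472 rad, φ₂ = 0.7854 rad, and Δλ = -1.5708 rad.
Haversine: a = sin²(Δφ/2) + cos φ₁ cos φ₂ sin²(Δλ/2) = 0.6294 + (0.5000)(0.7071)(0.5000) = 0.80619.
Central angle c = 2·arcsin(√a) = 2.22985 rad.
Distance = R·c = 3389.5 × 2.2299 ≈ 7558 km.

7558 km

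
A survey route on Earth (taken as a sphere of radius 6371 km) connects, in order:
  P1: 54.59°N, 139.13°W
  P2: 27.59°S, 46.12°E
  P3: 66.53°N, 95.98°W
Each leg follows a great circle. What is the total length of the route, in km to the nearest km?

Leg P1→P2: central angle 2.6656 rad, distance 16982.7 km.
Leg P2→P3: central angle 2.3509 rad, distance 14977.6 km.
Total: 16982.7 + 14977.6 ≈ 31960 km.

31960 km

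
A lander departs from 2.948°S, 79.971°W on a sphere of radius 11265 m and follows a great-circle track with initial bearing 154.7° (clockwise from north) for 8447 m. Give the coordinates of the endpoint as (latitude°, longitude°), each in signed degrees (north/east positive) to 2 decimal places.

-40.77°, -57.35°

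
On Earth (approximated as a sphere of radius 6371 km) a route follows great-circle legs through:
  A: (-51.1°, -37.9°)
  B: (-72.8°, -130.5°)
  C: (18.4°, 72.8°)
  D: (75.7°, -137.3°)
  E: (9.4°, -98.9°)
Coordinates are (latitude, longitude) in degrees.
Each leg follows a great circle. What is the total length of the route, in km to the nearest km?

35620 km

Leg A→B: central angle 0.7451 rad, distance 4747.1 km.
Leg B→C: central angle 2.1643 rad, distance 13788.5 km.
Leg C→D: central angle 1.4675 rad, distance 9349.5 km.
Leg D→E: central angle 1.2140 rad, distance 7734.6 km.
Total: 4747.1 + 13788.5 + 9349.5 + 7734.6 ≈ 35620 km.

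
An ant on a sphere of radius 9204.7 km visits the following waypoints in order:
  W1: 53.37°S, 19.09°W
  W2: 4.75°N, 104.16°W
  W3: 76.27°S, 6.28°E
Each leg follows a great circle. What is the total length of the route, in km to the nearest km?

30566 km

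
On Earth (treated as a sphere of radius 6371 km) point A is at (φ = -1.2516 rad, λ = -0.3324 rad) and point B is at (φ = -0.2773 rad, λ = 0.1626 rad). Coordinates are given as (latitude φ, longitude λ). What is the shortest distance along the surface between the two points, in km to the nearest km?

Let φ₁ = -1.2516 rad, φ₂ = -0.2773 rad, and Δλ = 0.4950 rad.
cos c = sin φ₁ sin φ₂ + cos φ₁ cos φ₂ cos Δλ = (-0.9495)(-0.2738) + (0.3138)(0.9618)(0.8800) = 0.52552,
so c = arccos(0.52552) = 1.01747 rad.
Distance = R·c = 6371 × 1.0175 ≈ 6482 km.

6482 km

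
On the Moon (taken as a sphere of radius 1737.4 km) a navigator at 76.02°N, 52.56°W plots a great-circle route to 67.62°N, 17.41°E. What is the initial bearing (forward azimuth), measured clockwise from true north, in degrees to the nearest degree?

Δλ = 69.970° = 1.2212 rad.
y = sin Δλ · cos φ₂ = (0.9395)(0.3807) = 0.3577
x = cos φ₁ sin φ₂ − sin φ₁ cos φ₂ cos Δλ = (0.2416)(0.9247) − (0.9704)(0.3807)(0.3425) = 0.0968
θ = atan2(y, x) = 74.85°, so the bearing is 75°.

75°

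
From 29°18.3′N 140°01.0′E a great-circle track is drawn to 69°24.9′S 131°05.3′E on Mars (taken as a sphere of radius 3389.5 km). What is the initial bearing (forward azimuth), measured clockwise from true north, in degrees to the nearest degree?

183°

With φ₁ = 0.5115, φ₂ = -1.2115, Δλ = -0.1558 rad, the forward-azimuth formula gives
θ = atan2( sin Δλ cos φ₂ , cos φ₁ sin φ₂ − sin φ₁ cos φ₂ cos Δλ ) = atan2(-0.0546, -0.9864) = -176.83°.
Adding 360° brings this into [0°, 360°): 183°.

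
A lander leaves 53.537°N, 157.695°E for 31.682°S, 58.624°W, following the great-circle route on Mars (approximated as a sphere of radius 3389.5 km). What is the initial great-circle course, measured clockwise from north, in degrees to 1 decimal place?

64.6°

With φ₁ = 0.9344, φ₂ = -0.5530, Δλ = 2.5077 rad, the forward-azimuth formula gives
θ = atan2( sin Δλ cos φ₂ , cos φ₁ sin φ₂ − sin φ₁ cos φ₂ cos Δλ ) = atan2(0.5040, 0.2393) = 64.60°.
So the initial bearing is 64.6°.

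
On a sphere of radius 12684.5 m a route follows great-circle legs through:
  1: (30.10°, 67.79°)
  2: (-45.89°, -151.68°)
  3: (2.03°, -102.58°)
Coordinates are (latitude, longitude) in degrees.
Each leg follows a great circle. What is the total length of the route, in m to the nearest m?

Leg 1→2: central angle 2.5409 rad, distance 32230.0 m.
Leg 2→3: central angle 1.1263 rad, distance 14286.5 m.
Total: 32230.0 + 14286.5 ≈ 46517 m.

46517 m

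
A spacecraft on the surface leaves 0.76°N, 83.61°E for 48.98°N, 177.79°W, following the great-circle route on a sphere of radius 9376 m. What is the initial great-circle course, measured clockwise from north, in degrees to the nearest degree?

Δλ = 98.600° = 1.7209 rad.
y = sin Δλ · cos φ₂ = (0.9888)(0.6563) = 0.6489
x = cos φ₁ sin φ₂ − sin φ₁ cos φ₂ cos Δλ = (0.9999)(0.7545) − (0.0133)(0.6563)(-0.1495) = 0.7557
θ = atan2(y, x) = 40.65°, so the bearing is 41°.

41°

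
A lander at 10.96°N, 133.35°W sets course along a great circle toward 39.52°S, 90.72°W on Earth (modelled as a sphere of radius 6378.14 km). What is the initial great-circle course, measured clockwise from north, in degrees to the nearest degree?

145°

Δλ = 42.630° = 0.7440 rad.
y = sin Δλ · cos φ₂ = (0.6773)(0.7714) = 0.5224
x = cos φ₁ sin φ₂ − sin φ₁ cos φ₂ cos Δλ = (0.9818)(-0.6363) − (0.1901)(0.7714)(0.7357) = -0.7326
θ = atan2(y, x) = 144.51°, so the bearing is 145°.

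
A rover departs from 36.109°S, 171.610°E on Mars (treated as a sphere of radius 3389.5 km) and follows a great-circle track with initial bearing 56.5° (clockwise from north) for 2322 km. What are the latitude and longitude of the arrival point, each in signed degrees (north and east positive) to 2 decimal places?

Angular distance δ = d/R = 2322/3389.5 = 0.68506 rad; initial bearing θ = 0.9861 rad.
sin φ₂ = sin φ₁ cos δ + cos φ₁ sin δ cos θ = (-0.5893)(0.7744) + (0.8079)(0.6327)(0.5519) = -0.1742, so φ₂ = -10.03°.
Δλ = atan2(sin θ sin δ cos φ₁, cos δ − sin φ₁ sin φ₂) = atan2(0.4263, 0.6717) = 32.399°.
λ₂ = 171.610° + 32.399° = 204.01° → -155.99° after wrapping to (−180°, 180°].

-10.03°, -155.99°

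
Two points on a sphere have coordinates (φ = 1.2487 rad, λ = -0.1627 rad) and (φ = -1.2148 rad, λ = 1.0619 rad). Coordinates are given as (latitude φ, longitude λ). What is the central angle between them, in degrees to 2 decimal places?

148.39°

In radians: φ₁ = 1.2487, φ₂ = -1.2148, Δλ = 70.164° = 1.2246 rad.
cos c = sin φ₁ sin φ₂ + cos φ₁ cos φ₂ cos Δλ = (0.9486)(-0.9373) + (0.3166)(0.3485)(0.3393) = -0.85166,
so c = arccos(-0.85166) = 2.58994 rad.
So the angular separation is 148.39°.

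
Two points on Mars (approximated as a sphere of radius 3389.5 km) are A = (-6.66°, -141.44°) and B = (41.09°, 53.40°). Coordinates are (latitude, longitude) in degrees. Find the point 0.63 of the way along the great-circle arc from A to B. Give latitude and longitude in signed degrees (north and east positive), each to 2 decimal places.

Central angle δ = 2.4978 rad. Interpolating on the sphere with fraction f = 0.63:
P = [sin((1−f)δ)·A + sin(fδ)·B] / sin δ = 1.3298·A + 1.6661·B in Cartesian coordinates,
giving P = (-0.2841, 0.1848, 0.9408), i.e. latitude 70.19°, longitude 146.96°.

70.19°, 146.96°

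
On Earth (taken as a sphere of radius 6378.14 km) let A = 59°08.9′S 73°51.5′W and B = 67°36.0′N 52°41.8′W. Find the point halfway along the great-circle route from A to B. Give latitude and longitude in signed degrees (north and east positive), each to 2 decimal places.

Central angle δ = 2.2287 rad. Interpolating on the sphere with fraction f = 0.5:
P = [sin((1−f)δ)·A + sin(fδ)·B] / sin δ = 1.1344·A + 1.1344·B in Cartesian coordinates,
giving P = (0.4237, -0.9027, 0.0749), i.e. latitude 4.30°, longitude -64.85°.

4.30°, -64.85°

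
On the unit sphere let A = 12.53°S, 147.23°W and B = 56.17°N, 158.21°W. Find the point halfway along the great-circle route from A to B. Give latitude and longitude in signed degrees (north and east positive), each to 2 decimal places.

21.90°, -151.21°

The central angle between A and B is δ = 1.2097 rad.
With f = 0.5, the slerp weights are sin((1−f)δ)/sin δ = 0.6078 and sin(fδ)/sin δ = 0.6078.
Weighted sum of the unit vectors: (0.6078)·(-0.8208,-0.5284,-0.2170) + (0.6078)·(-0.5170,-0.2067,0.8307) = (-0.8132, -0.4468, 0.3731).
Converting back: φ = atan2(z, √(x²+y²)) = 21.90°, λ = atan2(y, x) = -151.21°.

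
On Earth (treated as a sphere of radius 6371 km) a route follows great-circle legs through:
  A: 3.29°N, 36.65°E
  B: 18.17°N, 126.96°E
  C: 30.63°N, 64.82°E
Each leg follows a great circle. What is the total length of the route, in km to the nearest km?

16292 km

Leg A→B: central angle 1.5580 rad, distance 9926.2 km.
Leg B→C: central angle 0.9992 rad, distance 6366.2 km.
Total: 9926.2 + 6366.2 ≈ 16292 km.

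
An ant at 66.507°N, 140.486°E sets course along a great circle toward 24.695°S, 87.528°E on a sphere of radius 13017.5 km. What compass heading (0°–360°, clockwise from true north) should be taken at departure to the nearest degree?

227°

With φ₁ = 1.1608, φ₂ = -0.4310, Δλ = -0.9243 rad, the forward-azimuth formula gives
θ = atan2( sin Δλ cos φ₂ , cos φ₁ sin φ₂ − sin φ₁ cos φ₂ cos Δλ ) = atan2(-0.7252, -0.6685) = -132.67°.
Adding 360° brings this into [0°, 360°): 227°.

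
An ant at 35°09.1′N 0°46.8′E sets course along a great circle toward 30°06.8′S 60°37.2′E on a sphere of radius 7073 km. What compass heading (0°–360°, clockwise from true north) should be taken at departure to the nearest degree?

With φ₁ = 0.6135, φ₂ = -0.5256, Δλ = 1.0444 rad, the forward-azimuth formula gives
θ = atan2( sin Δλ cos φ₂ , cos φ₁ sin φ₂ − sin φ₁ cos φ₂ cos Δλ ) = atan2(0.7479, -0.6604) = 131.45°.
So the initial bearing is 131°.

131°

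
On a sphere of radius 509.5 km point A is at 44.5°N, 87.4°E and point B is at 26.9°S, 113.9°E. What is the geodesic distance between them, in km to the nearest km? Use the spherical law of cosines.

In radians: φ₁ = 0.7767, φ₂ = -0.4695, Δλ = 26.500° = 0.4625 rad.
cos c = sin φ₁ sin φ₂ + cos φ₁ cos φ₂ cos Δλ = (0.7009)(-0.4524) + (0.7133)(0.8918)(0.8949) = 0.25213,
so c = arccos(0.25213) = 1.31592 rad.
Distance = R·c = 509.5 × 1.3159 ≈ 670 km.

670 km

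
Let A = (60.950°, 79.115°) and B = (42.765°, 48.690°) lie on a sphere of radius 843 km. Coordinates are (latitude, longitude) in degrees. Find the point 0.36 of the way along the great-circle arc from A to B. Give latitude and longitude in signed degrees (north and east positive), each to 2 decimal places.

The central angle between A and B is δ = 0.4488 rad.
With f = 0.36, the slerp weights are sin((1−f)δ)/sin δ = 0.6529 and sin(fδ)/sin δ = 0.3708.
Weighted sum of the unit vectors: (0.6529)·(0.0917,0.4768,0.8742) + (0.3708)·(0.4846,0.5515,0.6790) = (0.2396, 0.5158, 0.8225).
Converting back: φ = atan2(z, √(x²+y²)) = 55.34°, λ = atan2(y, x) = 65.09°.

55.34°, 65.09°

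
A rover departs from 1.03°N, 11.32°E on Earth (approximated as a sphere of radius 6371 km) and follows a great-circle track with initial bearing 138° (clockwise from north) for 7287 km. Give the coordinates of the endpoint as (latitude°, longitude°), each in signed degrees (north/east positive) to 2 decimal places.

-41.98°, 66.33°

Angular distance δ = d/R = 7287/6371 = 1.14378 rad; initial bearing θ = 2.4086 rad.
sin φ₂ = sin φ₁ cos δ + cos φ₁ sin δ cos θ = (0.0180)(0.4142) + (0.9998)(0.9102)(-0.7431) = -0.6689, so φ₂ = -41.98°.
Δλ = atan2(sin θ sin δ cos φ₁, cos δ − sin φ₁ sin φ₂) = atan2(0.6089, 0.4262) = 55.013°.
λ₂ = 11.320° + 55.013° = 66.33°.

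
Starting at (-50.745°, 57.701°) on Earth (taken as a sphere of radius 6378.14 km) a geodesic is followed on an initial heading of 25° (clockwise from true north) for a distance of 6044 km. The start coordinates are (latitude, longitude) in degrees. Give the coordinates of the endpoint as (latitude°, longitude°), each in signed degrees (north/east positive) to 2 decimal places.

0.79°, 77.77°

Angular distance δ = d/R = 6044/6378.14 = 0.94761 rad; initial bearing θ = 0.4363 rad.
sin φ₂ = sin φ₁ cos δ + cos φ₁ sin δ cos θ = (-0.7743)(0.5836) + (0.6328)(0.8120)(0.9063) = 0.0138, so φ₂ = 0.79°.
Δλ = atan2(sin θ sin δ cos φ₁, cos δ − sin φ₁ sin φ₂) = atan2(0.2172, 0.5943) = 20.072°.
λ₂ = 57.701° + 20.072° = 77.77°.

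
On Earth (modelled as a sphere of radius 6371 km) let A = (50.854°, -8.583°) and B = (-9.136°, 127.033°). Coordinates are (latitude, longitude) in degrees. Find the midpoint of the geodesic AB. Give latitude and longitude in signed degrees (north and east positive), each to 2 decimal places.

Central angle δ = 2.1756 rad. Interpolating on the sphere with fraction f = 0.5:
P = [sin((1−f)δ)·A + sin(fδ)·B] / sin δ = 1.0766·A + 1.0766·B in Cartesian coordinates,
giving P = (0.0319, 0.7471, 0.6640), i.e. latitude 41.60°, longitude 87.56°.

41.60°, 87.56°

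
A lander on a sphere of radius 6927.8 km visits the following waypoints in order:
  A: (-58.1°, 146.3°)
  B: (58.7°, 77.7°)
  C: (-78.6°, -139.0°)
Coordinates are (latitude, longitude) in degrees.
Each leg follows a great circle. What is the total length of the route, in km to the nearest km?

34535 km

Leg A→B: central angle 2.2462 rad, distance 15561.5 km.
Leg B→C: central angle 2.7387 rad, distance 18973.2 km.
Total: 15561.5 + 18973.2 ≈ 34535 km.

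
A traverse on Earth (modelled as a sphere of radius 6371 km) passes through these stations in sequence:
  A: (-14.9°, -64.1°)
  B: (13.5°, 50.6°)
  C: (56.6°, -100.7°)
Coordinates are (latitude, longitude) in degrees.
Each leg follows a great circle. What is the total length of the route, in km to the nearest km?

Leg A→B: central angle 2.0406 rad, distance 13000.5 km.
Leg B→C: central angle 1.8490 rad, distance 11779.9 km.
Total: 13000.5 + 11779.9 ≈ 24780 km.

24780 km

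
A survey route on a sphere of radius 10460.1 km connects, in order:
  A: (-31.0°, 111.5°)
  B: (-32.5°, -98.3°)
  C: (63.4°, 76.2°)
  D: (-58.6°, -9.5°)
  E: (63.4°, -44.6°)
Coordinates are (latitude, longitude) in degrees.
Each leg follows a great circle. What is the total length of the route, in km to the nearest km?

95401 km

Leg A→B: central angle 1.9290 rad, distance 20177.6 km.
Leg B→C: central angle 2.5989 rad, distance 27184.9 km.
Leg C→D: central angle 2.4124 rad, distance 25234.0 km.
Leg D→E: central angle 2.1802 rad, distance 22804.7 km.
Total: 20177.6 + 27184.9 + 25234.0 + 22804.7 ≈ 95401 km.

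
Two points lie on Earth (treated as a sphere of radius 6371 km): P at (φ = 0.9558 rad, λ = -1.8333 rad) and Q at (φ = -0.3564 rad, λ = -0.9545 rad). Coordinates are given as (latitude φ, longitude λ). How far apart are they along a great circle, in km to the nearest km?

Let φ₁ = 0.9558 rad, φ₂ = -0.3564 rad, and Δλ = 0.8788 rad.
Haversine: a = sin²(Δφ/2) + cos φ₁ cos φ₂ sin²(Δλ/2) = 0.3721 + (0.5770)(0.9372)(0.1810) = 0.46998.
Central angle c = 2·arcsin(√a) = 1.51073 rad.
Distance = R·c = 6371 × 1.5107 ≈ 9625 km.

9625 km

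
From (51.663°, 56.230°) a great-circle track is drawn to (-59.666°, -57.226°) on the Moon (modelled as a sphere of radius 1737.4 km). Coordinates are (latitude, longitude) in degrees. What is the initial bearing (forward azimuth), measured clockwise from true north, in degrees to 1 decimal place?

230.8°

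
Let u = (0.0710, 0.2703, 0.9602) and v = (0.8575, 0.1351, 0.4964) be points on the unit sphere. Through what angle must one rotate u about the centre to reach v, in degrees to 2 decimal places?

u·v = 0.5740; |u| = 1.0000, |v| = 1.0000.
cos θ = (u·v)/(|u||v|) = 0.5740, so θ = 54.97°.

54.97°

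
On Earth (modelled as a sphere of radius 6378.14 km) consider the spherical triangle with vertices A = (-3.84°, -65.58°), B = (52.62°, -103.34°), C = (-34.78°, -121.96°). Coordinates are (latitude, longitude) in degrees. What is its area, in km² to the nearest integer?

30587377 km²

Side lengths (central angles): a = 1.5515, b = 1.0565, c = 1.1311 rad; semiperimeter s = 1.8696.
By l'Huilier's theorem, tan(E/4) = √[tan(s/2) tan((s−a)/2) tan((s−b)/2) tan((s−c)/2)], giving spherical excess E = 0.7519 rad.
Area = E·R² = 0.7519 × (6378.14)² ≈ 30587377 km².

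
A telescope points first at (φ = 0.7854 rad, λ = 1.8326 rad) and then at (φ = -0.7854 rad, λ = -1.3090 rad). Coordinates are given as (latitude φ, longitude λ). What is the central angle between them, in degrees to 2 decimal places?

180.00°

With latitudes φ₁ = 45.000°, φ₂ = -45.000° and longitude difference Δλ = 180.000°:
Haversine: a = sin²(Δφ/2) + cos φ₁ cos φ₂ sin²(Δλ/2) = 0.5000 + (0.7071)(0.7071)(1.0000) = 1.00000.
Central angle c = 2·arcsin(√a) = 3.14159 rad.
So the angular separation is 180.00°.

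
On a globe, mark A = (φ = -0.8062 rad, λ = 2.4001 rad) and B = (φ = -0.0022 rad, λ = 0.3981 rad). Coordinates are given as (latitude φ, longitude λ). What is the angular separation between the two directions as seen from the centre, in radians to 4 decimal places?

Let φ₁ = -0.8062 rad, φ₂ = -0.0022 rad, and Δλ = -2.0020 rad.
cos c = sin φ₁ sin φ₂ + cos φ₁ cos φ₂ cos Δλ = (-0.7217)(-0.0022) + (0.6922)(1.0000)(-0.4180) = -0.28775,
so c = arccos(-0.28775) = 1.86267 rad.
So the angular separation is 1.8627 rad.

1.8627 rad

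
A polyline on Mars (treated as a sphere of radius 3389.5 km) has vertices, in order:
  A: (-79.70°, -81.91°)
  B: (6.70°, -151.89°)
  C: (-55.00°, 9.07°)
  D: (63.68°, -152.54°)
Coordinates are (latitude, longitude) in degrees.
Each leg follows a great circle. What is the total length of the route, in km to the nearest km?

23057 km

Leg A→B: central angle 1.6248 rad, distance 5507.3 km.
Leg B→C: central angle 2.2576 rad, distance 7652.1 km.
Leg C→D: central angle 2.9200 rad, distance 9897.5 km.
Total: 5507.3 + 7652.1 + 9897.5 ≈ 23057 km.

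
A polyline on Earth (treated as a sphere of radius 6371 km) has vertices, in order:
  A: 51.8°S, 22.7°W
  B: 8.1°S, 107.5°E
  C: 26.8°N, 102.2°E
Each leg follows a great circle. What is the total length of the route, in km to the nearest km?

Leg A→B: central angle 1.8592 rad, distance 11845.1 km.
Leg B→C: central angle 0.6157 rad, distance 3922.6 km.
Total: 11845.1 + 3922.6 ≈ 15768 km.

15768 km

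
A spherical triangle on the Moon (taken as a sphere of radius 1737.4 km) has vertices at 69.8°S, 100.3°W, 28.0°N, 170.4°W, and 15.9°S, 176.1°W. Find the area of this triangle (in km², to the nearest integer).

1073712 km²

Side lengths (central angles): a = 0.7722, b = 1.2254, c = 1.9143 rad; semiperimeter s = 1.9560.
By l'Huilier's theorem, tan(E/4) = √[tan(s/2) tan((s−a)/2) tan((s−b)/2) tan((s−c)/2)], giving spherical excess E = 0.3557 rad.
Area = E·R² = 0.3557 × (1737.4)² ≈ 1073712 km².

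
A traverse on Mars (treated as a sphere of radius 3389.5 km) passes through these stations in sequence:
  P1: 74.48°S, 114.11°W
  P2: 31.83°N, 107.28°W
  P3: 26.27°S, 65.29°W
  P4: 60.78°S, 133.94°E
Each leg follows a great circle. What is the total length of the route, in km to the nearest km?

Leg P1→P2: central angle 1.8571 rad, distance 6294.8 km.
Leg P2→P3: central angle 1.2315 rad, distance 4174.1 km.
Leg P3→P4: central angle 1.5978 rad, distance 5415.9 km.
Total: 6294.8 + 4174.1 + 5415.9 ≈ 15885 km.

15885 km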